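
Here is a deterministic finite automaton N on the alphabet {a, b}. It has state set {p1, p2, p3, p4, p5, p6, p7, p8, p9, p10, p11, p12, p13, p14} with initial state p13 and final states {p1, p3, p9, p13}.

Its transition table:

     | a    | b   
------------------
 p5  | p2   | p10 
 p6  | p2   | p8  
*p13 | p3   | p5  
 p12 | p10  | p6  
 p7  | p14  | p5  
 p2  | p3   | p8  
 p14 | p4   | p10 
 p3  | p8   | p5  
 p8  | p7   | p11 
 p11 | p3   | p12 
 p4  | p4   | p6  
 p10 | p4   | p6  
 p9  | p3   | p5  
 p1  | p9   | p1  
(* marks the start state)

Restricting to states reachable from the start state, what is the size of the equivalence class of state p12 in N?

Reachable states from the start: {p2,p3,p4,p5,p6,p7,p8,p10,p11,p12,p13,p14}. Unreachable: {p1,p9} — drop them.
P0 = {p3,p13} | {p2,p4,p5,p6,p7,p8,p10,p11,p12,p14}.
Refine {p3,p13} on symbol a: members go to different blocks, giving {p3} and {p13}.
Split {p2,p4,p5,p6,p7,p8,p10,p11,p12,p14} by δ(·,a) → {p4,p5,p6,p7,p8,p10,p12,p14} and {p2,p11}.
On input a, block {p4,p5,p6,p7,p8,p10,p12,p14} splits into {p4,p7,p8,p10,p12,p14} and {p5,p6}.
Refine {p4,p7,p8,p10,p12,p14} on symbol b: members go to different blocks, giving {p4,p7,p10,p12} and {p8} and {p14}.
On input a, block {p4,p7,p10,p12} splits into {p4,p10,p12} and {p7}.
Refine {p2,p11} on symbol b: members go to different blocks, giving {p2} and {p11}.
Split {p5,p6} by δ(·,b) → {p5} and {p6}.
Stable partition: {p3} | {p4,p10,p12} | {p13} | {p2} | {p5} | {p8} | {p14} | {p7} | {p11} | {p6} — 10 equivalence classes.
State p12 belongs to the block {p4,p10,p12}, which has 3 states.

3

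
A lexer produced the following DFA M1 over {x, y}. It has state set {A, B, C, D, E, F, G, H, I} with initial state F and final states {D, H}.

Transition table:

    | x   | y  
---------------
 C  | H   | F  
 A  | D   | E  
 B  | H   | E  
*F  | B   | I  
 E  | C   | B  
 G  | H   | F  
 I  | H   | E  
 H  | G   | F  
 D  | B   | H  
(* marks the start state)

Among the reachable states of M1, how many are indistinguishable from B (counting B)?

Reachable states from the start: {B,C,E,F,G,H,I}. Unreachable: {A,D} — drop them.
Initial partition by acceptance: {H} | {B,C,E,F,G,I}.
On input x, block {B,C,E,F,G,I} splits into {B,C,G,I} and {E,F}.
No further refinement is possible. Final partition (3 blocks): {H} | {B,C,G,I} | {E,F}.
The equivalence class containing B is {B,C,G,I}, of size 4.

4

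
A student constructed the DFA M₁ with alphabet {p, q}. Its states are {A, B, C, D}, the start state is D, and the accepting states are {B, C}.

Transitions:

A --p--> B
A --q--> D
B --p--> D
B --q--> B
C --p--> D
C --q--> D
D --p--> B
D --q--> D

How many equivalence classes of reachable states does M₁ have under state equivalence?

States {A,C} cannot be reached from the start state, so discard them.
Start with accepting vs non-accepting: {B} | {D}.
The partition is now stable with 2 blocks: {B} | {D}.

2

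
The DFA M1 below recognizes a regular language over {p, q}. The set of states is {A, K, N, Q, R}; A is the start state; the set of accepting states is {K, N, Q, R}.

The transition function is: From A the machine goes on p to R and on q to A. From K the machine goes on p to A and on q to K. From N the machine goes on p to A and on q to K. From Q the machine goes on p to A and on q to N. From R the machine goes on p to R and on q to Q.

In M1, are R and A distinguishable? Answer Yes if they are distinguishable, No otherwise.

Yes

All states are reachable from the start state.
Initial partition by acceptance: {K,N,Q,R} | {A}.
Refine {K,N,Q,R} on symbol p: members go to different blocks, giving {K,N,Q} and {R}.
No further refinement is possible. Final partition (3 blocks): {K,N,Q} | {A} | {R}.
R and A end up in different blocks, so they are distinguishable. For instance, the string 'ε' is accepted from only R.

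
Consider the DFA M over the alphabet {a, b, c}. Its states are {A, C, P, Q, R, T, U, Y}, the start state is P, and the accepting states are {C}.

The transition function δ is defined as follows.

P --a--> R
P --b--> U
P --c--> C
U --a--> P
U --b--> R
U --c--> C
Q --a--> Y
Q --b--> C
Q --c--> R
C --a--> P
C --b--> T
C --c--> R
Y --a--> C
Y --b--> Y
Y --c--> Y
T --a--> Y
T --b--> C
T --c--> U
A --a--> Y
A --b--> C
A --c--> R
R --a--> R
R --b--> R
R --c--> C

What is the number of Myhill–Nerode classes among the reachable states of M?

4

First remove the unreachable states {A,Q}; 6 states remain.
Initial partition by acceptance: {C} | {P,R,T,U,Y}.
Refine {P,R,T,U,Y} on symbol a: members go to different blocks, giving {P,R,T,U} and {Y}.
Refine {P,R,T,U} on symbol a: members go to different blocks, giving {P,R,U} and {T}.
The partition is now stable with 4 blocks: {C} | {P,R,U} | {Y} | {T}.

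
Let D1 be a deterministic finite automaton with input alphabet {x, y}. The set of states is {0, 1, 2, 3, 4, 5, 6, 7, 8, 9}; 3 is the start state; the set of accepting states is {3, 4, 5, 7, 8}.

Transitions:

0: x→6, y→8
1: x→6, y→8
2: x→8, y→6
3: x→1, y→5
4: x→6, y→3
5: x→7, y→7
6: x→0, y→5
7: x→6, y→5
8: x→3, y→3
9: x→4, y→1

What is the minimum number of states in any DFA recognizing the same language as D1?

States {2,4,9} cannot be reached from the start state, so discard them.
P0 = {3,5,7,8} | {0,1,6}.
On input x, block {3,5,7,8} splits into {3,7} and {5,8}.
The partition is now stable with 3 blocks: {3,7} | {0,1,6} | {5,8}.

3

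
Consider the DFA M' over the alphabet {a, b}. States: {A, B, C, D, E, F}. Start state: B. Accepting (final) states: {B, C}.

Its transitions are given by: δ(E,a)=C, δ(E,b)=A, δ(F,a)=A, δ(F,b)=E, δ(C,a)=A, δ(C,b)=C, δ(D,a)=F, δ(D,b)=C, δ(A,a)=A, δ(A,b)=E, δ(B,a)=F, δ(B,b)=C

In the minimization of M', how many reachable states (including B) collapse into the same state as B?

Reachable states from the start: {A,B,C,E,F}. Unreachable: {D} — drop them.
Initial partition by acceptance: {B,C} | {A,E,F}.
Refine {A,E,F} on symbol a: members go to different blocks, giving {A,F} and {E}.
No further refinement is possible. Final partition (3 blocks): {B,C} | {A,F} | {E}.
The equivalence class containing B is {B,C}, of size 2.

2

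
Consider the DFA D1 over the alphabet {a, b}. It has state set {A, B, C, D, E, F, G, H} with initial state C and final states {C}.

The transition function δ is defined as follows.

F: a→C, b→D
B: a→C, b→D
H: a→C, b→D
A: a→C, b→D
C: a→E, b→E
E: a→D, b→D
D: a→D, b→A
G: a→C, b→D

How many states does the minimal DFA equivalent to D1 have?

Reachable states from the start: {A,C,D,E}. Unreachable: {B,F,G,H} — drop them.
Start with accepting vs non-accepting: {C} | {A,D,E}.
Split {A,D,E} by δ(·,a) → {D,E} and {A}.
Split {D,E} by δ(·,b) → {D} and {E}.
No further refinement is possible. Final partition (4 blocks): {C} | {D} | {A} | {E}.

4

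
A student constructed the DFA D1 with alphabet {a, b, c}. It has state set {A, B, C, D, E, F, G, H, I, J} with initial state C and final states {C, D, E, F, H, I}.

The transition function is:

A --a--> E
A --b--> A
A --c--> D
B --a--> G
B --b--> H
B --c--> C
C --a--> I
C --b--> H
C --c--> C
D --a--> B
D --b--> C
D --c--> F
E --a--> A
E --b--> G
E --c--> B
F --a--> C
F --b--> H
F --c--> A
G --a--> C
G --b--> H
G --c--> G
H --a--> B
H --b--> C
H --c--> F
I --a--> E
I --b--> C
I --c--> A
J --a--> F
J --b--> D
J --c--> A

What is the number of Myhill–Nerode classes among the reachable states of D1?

8

States {J} cannot be reached from the start state, so discard them.
Initial partition by acceptance: {C,D,E,F,H,I} | {A,B,G}.
On input a, block {C,D,E,F,H,I} splits into {C,F,I} and {D,E,H}.
Refine {C,F,I} on symbol a: members go to different blocks, giving {C,F} and {I}.
On input a, block {C,F} splits into {C} and {F}.
Refine {A,B,G} on symbol a: members go to different blocks, giving {A} and {B} and {G}.
On input a, block {D,E,H} splits into {D,H} and {E}.
Stable partition: {C} | {A} | {D,H} | {I} | {F} | {B} | {G} | {E} — 8 equivalence classes.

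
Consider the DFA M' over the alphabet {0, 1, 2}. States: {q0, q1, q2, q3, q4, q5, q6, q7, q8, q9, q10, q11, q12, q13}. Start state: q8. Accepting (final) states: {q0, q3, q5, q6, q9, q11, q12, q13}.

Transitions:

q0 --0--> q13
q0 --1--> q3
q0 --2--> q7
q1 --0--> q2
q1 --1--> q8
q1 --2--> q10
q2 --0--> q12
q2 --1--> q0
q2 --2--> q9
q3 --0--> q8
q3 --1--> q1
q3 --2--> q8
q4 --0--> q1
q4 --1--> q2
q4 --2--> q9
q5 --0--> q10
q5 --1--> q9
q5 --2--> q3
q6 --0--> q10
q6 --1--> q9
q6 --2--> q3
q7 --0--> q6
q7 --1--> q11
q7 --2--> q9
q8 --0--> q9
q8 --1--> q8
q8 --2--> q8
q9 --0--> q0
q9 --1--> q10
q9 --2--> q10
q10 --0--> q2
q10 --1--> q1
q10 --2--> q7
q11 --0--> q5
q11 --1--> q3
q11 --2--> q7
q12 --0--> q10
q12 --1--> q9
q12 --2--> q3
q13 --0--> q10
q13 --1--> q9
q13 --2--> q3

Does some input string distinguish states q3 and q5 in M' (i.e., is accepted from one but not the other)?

First remove the unreachable states {q4}; 13 states remain.
P0 = {q0,q3,q5,q6,q9,q11,q12,q13} | {q1,q2,q7,q8,q10}.
Split {q0,q3,q5,q6,q9,q11,q12,q13} by δ(·,0) → {q3,q5,q6,q12,q13} and {q0,q9,q11}.
On input 1, block {q3,q5,q6,q12,q13} splits into {q5,q6,q12,q13} and {q3}.
Split {q1,q2,q7,q8,q10} by δ(·,0) → {q1,q10} and {q2,q7} and {q8}.
Split {q1,q10} by δ(·,1) → {q1} and {q10}.
Split {q0,q9,q11} by δ(·,0) → {q0,q11} and {q9}.
Stable partition: {q5,q6,q12,q13} | {q1} | {q0,q11} | {q3} | {q2,q7} | {q8} | {q10} | {q9} — 8 equivalence classes.
q3 and q5 end up in different blocks, so they are distinguishable. For instance, the string '1' is accepted from only q5.

Yes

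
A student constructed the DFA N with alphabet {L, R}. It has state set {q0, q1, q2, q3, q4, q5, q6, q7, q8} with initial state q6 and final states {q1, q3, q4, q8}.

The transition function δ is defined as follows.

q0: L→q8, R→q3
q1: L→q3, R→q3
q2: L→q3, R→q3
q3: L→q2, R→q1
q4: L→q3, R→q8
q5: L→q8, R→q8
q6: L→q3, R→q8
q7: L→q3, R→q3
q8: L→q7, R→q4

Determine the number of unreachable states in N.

BFS from q6 reaches {q1, q2, q3, q4, q6, q7, q8}; the 2 state(s) q0, q5 are never visited.

2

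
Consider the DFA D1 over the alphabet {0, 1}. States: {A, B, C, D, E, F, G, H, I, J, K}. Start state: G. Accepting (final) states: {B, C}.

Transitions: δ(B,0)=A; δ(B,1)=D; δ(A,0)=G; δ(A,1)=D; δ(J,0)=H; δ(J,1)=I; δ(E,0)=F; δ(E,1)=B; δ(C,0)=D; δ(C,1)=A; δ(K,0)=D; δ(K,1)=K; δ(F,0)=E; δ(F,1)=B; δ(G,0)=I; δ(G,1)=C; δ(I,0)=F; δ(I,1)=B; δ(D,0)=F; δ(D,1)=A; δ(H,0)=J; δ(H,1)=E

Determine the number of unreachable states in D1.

3

No path from G leads to H, J, K; the other 8 states are all reachable.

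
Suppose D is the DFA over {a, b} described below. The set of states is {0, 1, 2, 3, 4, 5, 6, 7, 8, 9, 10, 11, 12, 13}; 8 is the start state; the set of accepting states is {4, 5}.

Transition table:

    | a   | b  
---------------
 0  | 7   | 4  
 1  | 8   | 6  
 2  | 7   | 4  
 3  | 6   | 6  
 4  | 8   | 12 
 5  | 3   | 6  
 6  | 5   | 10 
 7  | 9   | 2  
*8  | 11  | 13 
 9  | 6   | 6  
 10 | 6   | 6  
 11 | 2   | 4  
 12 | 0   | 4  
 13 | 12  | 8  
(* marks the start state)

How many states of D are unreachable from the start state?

Starting at 8 and following transitions, the reachable set is {0, 2, 3, 4, 5, 6, 7, 8, 9, 10, 11, 12, 13}. That leaves 1 unreachable — 1 in total.

1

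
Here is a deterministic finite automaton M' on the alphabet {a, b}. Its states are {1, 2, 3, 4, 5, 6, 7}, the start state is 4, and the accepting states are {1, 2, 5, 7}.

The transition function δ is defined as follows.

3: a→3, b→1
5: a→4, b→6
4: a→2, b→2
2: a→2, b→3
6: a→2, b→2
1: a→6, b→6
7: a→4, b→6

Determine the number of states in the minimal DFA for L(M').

Reachable states from the start: {1,2,3,4,6}. Unreachable: {5,7} — drop them.
Start with accepting vs non-accepting: {1,2} | {3,4,6}.
On input a, block {1,2} splits into {1} and {2}.
Refine {3,4,6} on symbol a: members go to different blocks, giving {4,6} and {3}.
Stable partition: {1} | {4,6} | {2} | {3} — 4 equivalence classes.

4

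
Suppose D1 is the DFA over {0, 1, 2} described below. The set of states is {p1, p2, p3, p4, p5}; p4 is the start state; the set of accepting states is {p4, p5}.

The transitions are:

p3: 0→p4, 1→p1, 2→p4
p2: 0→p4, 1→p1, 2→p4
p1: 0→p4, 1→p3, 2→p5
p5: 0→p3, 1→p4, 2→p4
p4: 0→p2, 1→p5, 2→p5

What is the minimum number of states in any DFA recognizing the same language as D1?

All states are reachable from the start state.
P0 = {p4,p5} | {p1,p2,p3}.
The partition is now stable with 2 blocks: {p4,p5} | {p1,p2,p3}.

2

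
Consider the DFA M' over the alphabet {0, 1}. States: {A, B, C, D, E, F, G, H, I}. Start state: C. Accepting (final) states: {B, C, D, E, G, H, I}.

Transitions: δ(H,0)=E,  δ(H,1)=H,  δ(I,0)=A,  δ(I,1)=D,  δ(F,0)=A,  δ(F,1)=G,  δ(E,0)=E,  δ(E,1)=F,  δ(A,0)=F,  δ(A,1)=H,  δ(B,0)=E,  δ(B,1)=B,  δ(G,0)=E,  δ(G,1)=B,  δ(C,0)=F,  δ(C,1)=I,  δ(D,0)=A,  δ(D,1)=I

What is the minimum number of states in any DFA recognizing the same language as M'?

4

Initial partition by acceptance: {B,C,D,E,G,H,I} | {A,F}.
Refine {B,C,D,E,G,H,I} on symbol 0: members go to different blocks, giving {B,E,G,H} and {C,D,I}.
Refine {B,E,G,H} on symbol 1: members go to different blocks, giving {B,G,H} and {E}.
Stable partition: {B,G,H} | {A,F} | {C,D,I} | {E} — 4 equivalence classes.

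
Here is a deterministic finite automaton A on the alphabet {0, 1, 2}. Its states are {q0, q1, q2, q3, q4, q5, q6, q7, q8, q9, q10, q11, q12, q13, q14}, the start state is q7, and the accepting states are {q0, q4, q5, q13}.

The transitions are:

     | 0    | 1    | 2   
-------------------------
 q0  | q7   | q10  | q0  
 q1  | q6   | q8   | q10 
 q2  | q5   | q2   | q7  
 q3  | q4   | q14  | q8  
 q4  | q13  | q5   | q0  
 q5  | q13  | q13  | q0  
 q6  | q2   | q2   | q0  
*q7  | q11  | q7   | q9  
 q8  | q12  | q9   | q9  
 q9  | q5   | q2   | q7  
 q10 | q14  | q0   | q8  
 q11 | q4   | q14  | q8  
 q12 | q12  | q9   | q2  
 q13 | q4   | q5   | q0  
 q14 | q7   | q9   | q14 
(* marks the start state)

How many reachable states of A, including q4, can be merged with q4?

3

Reachable states from the start: {q0,q2,q4,q5,q7,q8,q9,q10,q11,q12,q13,q14}. Unreachable: {q1,q3,q6} — drop them.
P0 = {q0,q4,q5,q13} | {q2,q7,q8,q9,q10,q11,q12,q14}.
On input 0, block {q0,q4,q5,q13} splits into {q4,q5,q13} and {q0}.
Refine {q2,q7,q8,q9,q10,q11,q12,q14} on symbol 0: members go to different blocks, giving {q7,q8,q10,q12,q14} and {q2,q9,q11}.
Refine {q7,q8,q10,q12,q14} on symbol 0: members go to different blocks, giving {q8,q10,q12,q14} and {q7}.
Split {q8,q10,q12,q14} by δ(·,0) → {q8,q10,q12} and {q14}.
Refine {q8,q10,q12} on symbol 0: members go to different blocks, giving {q8,q12} and {q10}.
Split {q2,q9,q11} by δ(·,1) → {q2,q9} and {q11}.
Stable partition: {q4,q5,q13} | {q8,q12} | {q0} | {q2,q9} | {q7} | {q14} | {q10} | {q11} — 8 equivalence classes.
The equivalence class containing q4 is {q4,q5,q13}, of size 3.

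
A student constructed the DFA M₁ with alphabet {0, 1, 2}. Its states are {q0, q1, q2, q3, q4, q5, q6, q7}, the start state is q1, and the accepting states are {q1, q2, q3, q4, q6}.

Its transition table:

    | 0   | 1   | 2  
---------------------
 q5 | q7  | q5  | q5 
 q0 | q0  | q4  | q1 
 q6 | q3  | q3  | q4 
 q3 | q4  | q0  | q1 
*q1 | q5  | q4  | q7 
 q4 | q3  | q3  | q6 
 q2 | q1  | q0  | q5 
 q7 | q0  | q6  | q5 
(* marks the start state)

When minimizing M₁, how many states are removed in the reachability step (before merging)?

1

No path from q1 leads to q2; the other 7 states are all reachable.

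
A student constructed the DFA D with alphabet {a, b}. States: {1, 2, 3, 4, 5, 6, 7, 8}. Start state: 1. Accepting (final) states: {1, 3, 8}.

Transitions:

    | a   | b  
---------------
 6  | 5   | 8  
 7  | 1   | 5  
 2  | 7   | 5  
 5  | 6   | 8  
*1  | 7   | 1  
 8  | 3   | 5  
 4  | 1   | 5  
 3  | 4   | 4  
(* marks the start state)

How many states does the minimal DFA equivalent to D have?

First remove the unreachable states {2}; 7 states remain.
P0 = {1,3,8} | {4,5,6,7}.
Refine {1,3,8} on symbol a: members go to different blocks, giving {1,3} and {8}.
Split {1,3} by δ(·,b) → {1} and {3}.
Refine {4,5,6,7} on symbol a: members go to different blocks, giving {4,7} and {5,6}.
No further refinement is possible. Final partition (5 blocks): {1} | {4,7} | {8} | {3} | {5,6}.

5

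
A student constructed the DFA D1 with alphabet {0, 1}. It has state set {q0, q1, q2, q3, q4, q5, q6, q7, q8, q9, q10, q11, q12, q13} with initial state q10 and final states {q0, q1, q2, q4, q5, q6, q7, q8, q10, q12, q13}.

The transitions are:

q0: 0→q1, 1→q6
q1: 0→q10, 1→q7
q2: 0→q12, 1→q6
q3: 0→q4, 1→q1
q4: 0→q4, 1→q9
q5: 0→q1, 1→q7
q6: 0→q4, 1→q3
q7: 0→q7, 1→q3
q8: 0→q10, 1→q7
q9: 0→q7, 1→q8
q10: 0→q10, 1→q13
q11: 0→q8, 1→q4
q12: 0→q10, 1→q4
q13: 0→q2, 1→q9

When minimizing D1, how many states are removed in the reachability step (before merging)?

Starting at q10 and following transitions, the reachable set is {q1, q2, q3, q4, q6, q7, q8, q9, q10, q12, q13}. That leaves q0, q5, q11 unreachable — 3 in total.

3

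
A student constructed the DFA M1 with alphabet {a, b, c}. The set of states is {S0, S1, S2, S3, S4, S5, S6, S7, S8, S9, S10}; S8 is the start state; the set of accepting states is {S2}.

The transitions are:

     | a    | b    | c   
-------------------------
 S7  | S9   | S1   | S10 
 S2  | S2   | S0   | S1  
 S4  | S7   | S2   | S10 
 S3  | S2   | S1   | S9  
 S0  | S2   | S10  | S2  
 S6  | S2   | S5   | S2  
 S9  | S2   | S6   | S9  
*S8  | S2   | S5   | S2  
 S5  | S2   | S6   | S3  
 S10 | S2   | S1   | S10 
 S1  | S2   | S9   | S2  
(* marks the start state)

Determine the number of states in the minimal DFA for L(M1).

3

First remove the unreachable states {S4,S7}; 9 states remain.
Start with accepting vs non-accepting: {S2} | {S0,S1,S3,S5,S6,S8,S9,S10}.
Refine {S0,S1,S3,S5,S6,S8,S9,S10} on symbol c: members go to different blocks, giving {S0,S1,S6,S8} and {S3,S5,S9,S10}.
The partition is now stable with 3 blocks: {S2} | {S0,S1,S6,S8} | {S3,S5,S9,S10}.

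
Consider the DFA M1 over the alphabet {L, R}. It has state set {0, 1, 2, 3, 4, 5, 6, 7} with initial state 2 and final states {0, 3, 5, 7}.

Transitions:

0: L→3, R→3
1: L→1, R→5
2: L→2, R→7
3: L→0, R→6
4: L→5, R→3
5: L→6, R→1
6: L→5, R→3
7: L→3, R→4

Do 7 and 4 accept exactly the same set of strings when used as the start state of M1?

No

All states are reachable from the start state.
Initial partition by acceptance: {0,3,5,7} | {1,2,4,6}.
On input L, block {0,3,5,7} splits into {0,3,7} and {5}.
On input R, block {0,3,7} splits into {3,7} and {0}.
Split {3,7} by δ(·,L) → {3} and {7}.
On input L, block {1,2,4,6} splits into {1,2} and {4,6}.
Split {1,2} by δ(·,R) → {1} and {2}.
The partition is now stable with 7 blocks: {3} | {1} | {5} | {0} | {7} | {4,6} | {2}.
7 and 4 end up in different blocks, so they are distinguishable. For instance, the string 'ε' is accepted from only 7.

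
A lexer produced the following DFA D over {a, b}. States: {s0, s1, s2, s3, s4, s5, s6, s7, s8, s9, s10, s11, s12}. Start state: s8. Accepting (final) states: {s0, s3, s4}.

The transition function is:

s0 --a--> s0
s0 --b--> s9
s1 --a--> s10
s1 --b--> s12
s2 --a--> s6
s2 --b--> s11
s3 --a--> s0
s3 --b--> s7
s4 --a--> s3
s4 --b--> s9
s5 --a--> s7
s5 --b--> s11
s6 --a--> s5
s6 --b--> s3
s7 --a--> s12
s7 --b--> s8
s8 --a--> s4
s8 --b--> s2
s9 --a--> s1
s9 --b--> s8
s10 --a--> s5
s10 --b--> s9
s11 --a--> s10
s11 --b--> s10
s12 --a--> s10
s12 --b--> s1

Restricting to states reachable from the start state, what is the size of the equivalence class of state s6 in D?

1

All states are reachable from the start state.
Initial partition by acceptance: {s0,s3,s4} | {s1,s2,s5,s6,s7,s8,s9,s10,s11,s12}.
On input a, block {s1,s2,s5,s6,s7,s8,s9,s10,s11,s12} splits into {s1,s2,s5,s6,s7,s9,s10,s11,s12} and {s8}.
Refine {s1,s2,s5,s6,s7,s9,s10,s11,s12} on symbol b: members go to different blocks, giving {s1,s2,s5,s10,s11,s12} and {s7,s9} and {s6}.
Refine {s1,s2,s5,s10,s11,s12} on symbol a: members go to different blocks, giving {s1,s10,s11,s12} and {s2} and {s5}.
On input a, block {s1,s10,s11,s12} splits into {s1,s11,s12} and {s10}.
On input b, block {s1,s11,s12} splits into {s1,s12} and {s11}.
Stable partition: {s0,s3,s4} | {s1,s12} | {s8} | {s7,s9} | {s6} | {s2} | {s5} | {s10} | {s11} — 9 equivalence classes.
State s6 belongs to the block {s6}, which has 1 states.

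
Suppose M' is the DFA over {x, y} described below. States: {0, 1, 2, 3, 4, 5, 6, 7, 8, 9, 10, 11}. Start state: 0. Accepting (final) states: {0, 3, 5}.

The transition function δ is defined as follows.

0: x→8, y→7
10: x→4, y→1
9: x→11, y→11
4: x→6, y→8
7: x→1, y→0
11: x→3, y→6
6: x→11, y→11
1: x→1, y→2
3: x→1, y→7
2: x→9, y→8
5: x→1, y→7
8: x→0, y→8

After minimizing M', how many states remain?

Reachable states from the start: {0,1,2,3,6,7,8,9,11}. Unreachable: {4,5,10} — drop them.
Start with accepting vs non-accepting: {0,3} | {1,2,6,7,8,9,11}.
Refine {1,2,6,7,8,9,11} on symbol x: members go to different blocks, giving {1,2,6,7,9} and {8,11}.
Refine {0,3} on symbol x: members go to different blocks, giving {0} and {3}.
On input x, block {1,2,6,7,9} splits into {1,2,7} and {6,9}.
Refine {1,2,7} on symbol x: members go to different blocks, giving {1,7} and {2}.
On input y, block {1,7} splits into {1} and {7}.
Refine {8,11} on symbol x: members go to different blocks, giving {8} and {11}.
No further refinement is possible. Final partition (8 blocks): {0} | {1} | {8} | {3} | {6,9} | {2} | {7} | {11}.

8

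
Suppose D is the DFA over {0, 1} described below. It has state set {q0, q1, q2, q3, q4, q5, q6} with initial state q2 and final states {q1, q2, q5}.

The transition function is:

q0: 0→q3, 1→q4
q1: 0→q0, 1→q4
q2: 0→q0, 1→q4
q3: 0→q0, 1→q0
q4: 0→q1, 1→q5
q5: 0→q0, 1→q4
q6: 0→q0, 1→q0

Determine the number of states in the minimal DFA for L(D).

4

States {q6} cannot be reached from the start state, so discard them.
Start with accepting vs non-accepting: {q1,q2,q5} | {q0,q3,q4}.
Refine {q0,q3,q4} on symbol 0: members go to different blocks, giving {q0,q3} and {q4}.
On input 1, block {q0,q3} splits into {q0} and {q3}.
The partition is now stable with 4 blocks: {q1,q2,q5} | {q0} | {q4} | {q3}.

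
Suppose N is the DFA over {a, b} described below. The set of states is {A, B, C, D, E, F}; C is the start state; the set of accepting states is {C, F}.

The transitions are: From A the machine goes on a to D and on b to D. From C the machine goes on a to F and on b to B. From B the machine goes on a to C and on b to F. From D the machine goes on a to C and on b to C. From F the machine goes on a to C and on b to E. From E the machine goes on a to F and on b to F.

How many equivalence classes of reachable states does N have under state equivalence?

2

States {A,D} cannot be reached from the start state, so discard them.
Start with accepting vs non-accepting: {C,F} | {B,E}.
No further refinement is possible. Final partition (2 blocks): {C,F} | {B,E}.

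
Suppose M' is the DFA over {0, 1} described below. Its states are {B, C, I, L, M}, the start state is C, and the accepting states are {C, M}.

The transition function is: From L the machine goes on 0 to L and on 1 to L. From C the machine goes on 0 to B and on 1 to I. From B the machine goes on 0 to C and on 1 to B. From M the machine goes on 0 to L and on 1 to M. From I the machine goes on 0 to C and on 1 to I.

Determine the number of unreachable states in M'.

2

BFS from C reaches {B, C, I}; the 2 state(s) L, M are never visited.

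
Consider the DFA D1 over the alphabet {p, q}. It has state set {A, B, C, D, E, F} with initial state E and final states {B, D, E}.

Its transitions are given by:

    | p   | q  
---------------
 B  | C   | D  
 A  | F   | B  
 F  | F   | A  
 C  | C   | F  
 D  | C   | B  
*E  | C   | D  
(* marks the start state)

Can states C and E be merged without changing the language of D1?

No

All states are reachable from the start state.
P0 = {B,D,E} | {A,C,F}.
On input q, block {A,C,F} splits into {C,F} and {A}.
Split {C,F} by δ(·,q) → {C} and {F}.
The partition is now stable with 4 blocks: {B,D,E} | {C} | {A} | {F}.
C and E end up in different blocks, so they are distinguishable. For instance, the string 'ε' is accepted from only E.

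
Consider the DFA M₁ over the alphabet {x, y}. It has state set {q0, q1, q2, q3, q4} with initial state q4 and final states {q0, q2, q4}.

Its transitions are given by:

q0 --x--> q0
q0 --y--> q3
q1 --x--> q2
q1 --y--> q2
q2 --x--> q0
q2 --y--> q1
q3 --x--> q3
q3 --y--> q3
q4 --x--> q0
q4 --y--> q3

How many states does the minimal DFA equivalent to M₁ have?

First remove the unreachable states {q1,q2}; 3 states remain.
Initial partition by acceptance: {q0,q4} | {q3}.
The partition is now stable with 2 blocks: {q0,q4} | {q3}.

2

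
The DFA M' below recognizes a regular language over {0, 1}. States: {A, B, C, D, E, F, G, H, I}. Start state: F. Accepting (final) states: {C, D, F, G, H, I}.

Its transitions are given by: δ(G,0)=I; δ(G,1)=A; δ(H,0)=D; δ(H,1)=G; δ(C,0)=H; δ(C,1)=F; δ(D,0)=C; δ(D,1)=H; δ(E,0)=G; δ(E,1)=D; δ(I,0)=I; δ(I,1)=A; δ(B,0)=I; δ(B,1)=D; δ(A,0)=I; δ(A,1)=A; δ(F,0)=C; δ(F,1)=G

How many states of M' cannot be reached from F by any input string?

2

BFS from F reaches {A, C, D, F, G, H, I}; the 2 state(s) B, E are never visited.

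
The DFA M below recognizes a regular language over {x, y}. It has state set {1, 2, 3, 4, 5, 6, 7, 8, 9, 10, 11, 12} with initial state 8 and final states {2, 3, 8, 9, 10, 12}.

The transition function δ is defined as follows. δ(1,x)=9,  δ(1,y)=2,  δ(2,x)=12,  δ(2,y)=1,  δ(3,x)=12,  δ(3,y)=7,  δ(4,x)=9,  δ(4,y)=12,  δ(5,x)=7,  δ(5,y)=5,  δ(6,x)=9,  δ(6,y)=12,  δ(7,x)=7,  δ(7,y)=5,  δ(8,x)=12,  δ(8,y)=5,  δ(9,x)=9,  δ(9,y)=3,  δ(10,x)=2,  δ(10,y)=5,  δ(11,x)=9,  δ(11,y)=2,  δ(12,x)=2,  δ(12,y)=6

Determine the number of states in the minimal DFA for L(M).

5

States {4,10,11} cannot be reached from the start state, so discard them.
Initial partition by acceptance: {2,3,8,9,12} | {1,5,6,7}.
Refine {2,3,8,9,12} on symbol y: members go to different blocks, giving {2,3,8,12} and {9}.
Split {1,5,6,7} by δ(·,x) → {1,6} and {5,7}.
Refine {2,3,8,12} on symbol y: members go to different blocks, giving {2,12} and {3,8}.
No further refinement is possible. Final partition (5 blocks): {2,12} | {1,6} | {9} | {5,7} | {3,8}.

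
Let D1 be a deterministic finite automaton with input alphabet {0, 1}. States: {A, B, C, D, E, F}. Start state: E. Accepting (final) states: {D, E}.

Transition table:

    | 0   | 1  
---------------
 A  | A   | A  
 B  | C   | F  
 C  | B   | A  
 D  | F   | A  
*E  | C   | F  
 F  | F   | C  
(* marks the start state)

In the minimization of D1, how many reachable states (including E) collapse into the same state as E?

Reachable states from the start: {A,B,C,E,F}. Unreachable: {D} — drop them.
Initial partition by acceptance: {E} | {A,B,C,F}.
No further refinement is possible. Final partition (2 blocks): {E} | {A,B,C,F}.
The equivalence class containing E is {E}, of size 1.

1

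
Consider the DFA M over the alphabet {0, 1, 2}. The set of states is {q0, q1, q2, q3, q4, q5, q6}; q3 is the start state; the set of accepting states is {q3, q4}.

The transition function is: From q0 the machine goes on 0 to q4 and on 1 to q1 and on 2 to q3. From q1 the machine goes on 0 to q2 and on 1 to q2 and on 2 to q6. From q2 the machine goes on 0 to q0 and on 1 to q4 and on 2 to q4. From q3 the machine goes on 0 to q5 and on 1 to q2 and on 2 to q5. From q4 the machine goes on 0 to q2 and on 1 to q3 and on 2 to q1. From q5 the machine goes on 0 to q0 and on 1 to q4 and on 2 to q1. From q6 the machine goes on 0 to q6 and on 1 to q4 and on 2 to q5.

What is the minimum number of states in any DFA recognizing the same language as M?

All states are reachable from the start state.
Start with accepting vs non-accepting: {q3,q4} | {q0,q1,q2,q5,q6}.
Split {q3,q4} by δ(·,1) → {q3} and {q4}.
Split {q0,q1,q2,q5,q6} by δ(·,0) → {q1,q2,q5,q6} and {q0}.
Refine {q1,q2,q5,q6} on symbol 0: members go to different blocks, giving {q1,q6} and {q2,q5}.
On input 0, block {q1,q6} splits into {q1} and {q6}.
On input 2, block {q2,q5} splits into {q2} and {q5}.
No further refinement is possible. Final partition (7 blocks): {q3} | {q1} | {q4} | {q0} | {q2} | {q6} | {q5}.

7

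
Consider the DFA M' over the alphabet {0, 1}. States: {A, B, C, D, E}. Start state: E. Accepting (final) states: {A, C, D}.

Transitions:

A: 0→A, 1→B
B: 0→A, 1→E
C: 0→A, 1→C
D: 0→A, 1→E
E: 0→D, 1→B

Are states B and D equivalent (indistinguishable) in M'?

No

First remove the unreachable states {C}; 4 states remain.
P0 = {A,D} | {B,E}.
The partition is now stable with 2 blocks: {A,D} | {B,E}.
B and D end up in different blocks, so they are distinguishable. For instance, the string 'ε' is accepted from only D.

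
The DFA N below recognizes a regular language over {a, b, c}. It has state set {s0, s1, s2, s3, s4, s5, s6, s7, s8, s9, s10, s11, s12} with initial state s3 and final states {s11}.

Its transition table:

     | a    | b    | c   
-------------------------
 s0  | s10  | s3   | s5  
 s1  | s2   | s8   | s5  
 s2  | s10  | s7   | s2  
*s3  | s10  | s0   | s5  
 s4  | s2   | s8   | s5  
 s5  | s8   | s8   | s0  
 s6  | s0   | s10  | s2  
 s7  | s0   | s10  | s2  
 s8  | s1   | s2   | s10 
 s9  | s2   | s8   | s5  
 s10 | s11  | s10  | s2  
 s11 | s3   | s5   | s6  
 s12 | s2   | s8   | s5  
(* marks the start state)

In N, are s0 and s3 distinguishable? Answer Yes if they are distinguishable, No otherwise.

Reachable states from the start: {s0,s1,s2,s3,s5,s6,s7,s8,s10,s11}. Unreachable: {s4,s9,s12} — drop them.
Start with accepting vs non-accepting: {s11} | {s0,s1,s2,s3,s5,s6,s7,s8,s10}.
Split {s0,s1,s2,s3,s5,s6,s7,s8,s10} by δ(·,a) → {s0,s1,s2,s3,s5,s6,s7,s8} and {s10}.
On input a, block {s0,s1,s2,s3,s5,s6,s7,s8} splits into {s1,s5,s6,s7,s8} and {s0,s2,s3}.
Refine {s1,s5,s6,s7,s8} on symbol a: members go to different blocks, giving {s1,s6,s7} and {s5,s8}.
Refine {s1,s6,s7} on symbol b: members go to different blocks, giving {s6,s7} and {s1}.
Refine {s0,s2,s3} on symbol b: members go to different blocks, giving {s0,s3} and {s2}.
Refine {s5,s8} on symbol a: members go to different blocks, giving {s5} and {s8}.
The partition is now stable with 8 blocks: {s11} | {s6,s7} | {s10} | {s0,s3} | {s5} | {s1} | {s2} | {s8}.
s0 and s3 lie in the same block of the stable partition, so they are equivalent — no string distinguishes them.

No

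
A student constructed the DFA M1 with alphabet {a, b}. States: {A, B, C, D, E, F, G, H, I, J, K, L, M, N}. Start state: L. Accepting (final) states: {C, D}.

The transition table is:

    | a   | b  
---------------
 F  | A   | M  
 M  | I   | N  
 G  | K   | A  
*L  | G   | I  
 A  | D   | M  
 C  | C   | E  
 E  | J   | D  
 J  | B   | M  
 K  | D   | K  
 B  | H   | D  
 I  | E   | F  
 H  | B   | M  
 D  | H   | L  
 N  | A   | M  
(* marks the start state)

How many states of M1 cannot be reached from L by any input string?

No path from L leads to C; the other 13 states are all reachable.

1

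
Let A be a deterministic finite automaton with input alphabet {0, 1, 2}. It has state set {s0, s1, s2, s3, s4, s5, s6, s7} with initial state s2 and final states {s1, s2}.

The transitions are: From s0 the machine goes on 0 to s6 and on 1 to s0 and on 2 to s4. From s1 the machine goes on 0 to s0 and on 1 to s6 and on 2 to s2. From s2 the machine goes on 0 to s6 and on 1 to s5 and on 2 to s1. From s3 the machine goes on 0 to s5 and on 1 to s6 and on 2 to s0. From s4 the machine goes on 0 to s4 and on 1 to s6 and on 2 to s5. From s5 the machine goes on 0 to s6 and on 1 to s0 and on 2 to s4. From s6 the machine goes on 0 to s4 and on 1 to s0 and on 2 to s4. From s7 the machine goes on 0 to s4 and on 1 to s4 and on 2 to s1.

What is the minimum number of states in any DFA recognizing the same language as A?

2

Reachable states from the start: {s0,s1,s2,s4,s5,s6}. Unreachable: {s3,s7} — drop them.
P0 = {s1,s2} | {s0,s4,s5,s6}.
Stable partition: {s1,s2} | {s0,s4,s5,s6} — 2 equivalence classes.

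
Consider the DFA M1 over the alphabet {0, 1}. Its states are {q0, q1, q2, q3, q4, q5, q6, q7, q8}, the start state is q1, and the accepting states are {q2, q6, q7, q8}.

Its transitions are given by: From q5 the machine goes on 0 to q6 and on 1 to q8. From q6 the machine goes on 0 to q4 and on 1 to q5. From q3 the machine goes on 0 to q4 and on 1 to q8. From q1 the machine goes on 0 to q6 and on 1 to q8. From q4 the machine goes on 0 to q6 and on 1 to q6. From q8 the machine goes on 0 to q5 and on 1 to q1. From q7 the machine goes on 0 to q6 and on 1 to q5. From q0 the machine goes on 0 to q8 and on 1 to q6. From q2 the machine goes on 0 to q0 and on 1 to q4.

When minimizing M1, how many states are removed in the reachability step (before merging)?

4

Starting at q1 and following transitions, the reachable set is {q1, q4, q5, q6, q8}. That leaves q0, q2, q3, q7 unreachable — 4 in total.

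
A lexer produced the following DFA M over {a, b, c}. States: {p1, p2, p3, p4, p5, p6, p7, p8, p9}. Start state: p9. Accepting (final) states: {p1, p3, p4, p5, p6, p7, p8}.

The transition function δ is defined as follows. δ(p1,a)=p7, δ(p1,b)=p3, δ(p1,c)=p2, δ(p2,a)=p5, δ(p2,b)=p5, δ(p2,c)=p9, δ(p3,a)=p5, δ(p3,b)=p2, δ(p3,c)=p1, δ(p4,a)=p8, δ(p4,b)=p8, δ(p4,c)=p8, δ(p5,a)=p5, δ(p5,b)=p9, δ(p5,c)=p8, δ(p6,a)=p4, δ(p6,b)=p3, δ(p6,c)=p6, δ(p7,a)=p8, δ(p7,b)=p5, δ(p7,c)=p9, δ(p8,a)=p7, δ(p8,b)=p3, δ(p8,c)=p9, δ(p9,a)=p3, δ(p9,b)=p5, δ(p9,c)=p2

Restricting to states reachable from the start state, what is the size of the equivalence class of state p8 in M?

3

First remove the unreachable states {p4,p6}; 7 states remain.
Initial partition by acceptance: {p1,p3,p5,p7,p8} | {p2,p9}.
Refine {p1,p3,p5,p7,p8} on symbol b: members go to different blocks, giving {p1,p7,p8} and {p3,p5}.
Stable partition: {p1,p7,p8} | {p2,p9} | {p3,p5} — 3 equivalence classes.
The equivalence class containing p8 is {p1,p7,p8}, of size 3.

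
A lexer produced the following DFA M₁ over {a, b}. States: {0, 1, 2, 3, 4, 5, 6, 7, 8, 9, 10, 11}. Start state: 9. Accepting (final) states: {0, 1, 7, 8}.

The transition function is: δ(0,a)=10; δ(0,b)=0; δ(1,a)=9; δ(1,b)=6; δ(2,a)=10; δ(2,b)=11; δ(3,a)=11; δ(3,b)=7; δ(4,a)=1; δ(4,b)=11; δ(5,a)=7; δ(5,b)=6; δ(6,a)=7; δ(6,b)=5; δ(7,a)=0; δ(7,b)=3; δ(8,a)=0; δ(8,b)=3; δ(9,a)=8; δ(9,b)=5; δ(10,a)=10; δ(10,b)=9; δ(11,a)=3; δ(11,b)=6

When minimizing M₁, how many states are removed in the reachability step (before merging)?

Starting at 9 and following transitions, the reachable set is {0, 3, 5, 6, 7, 8, 9, 10, 11}. That leaves 1, 2, 4 unreachable — 3 in total.

3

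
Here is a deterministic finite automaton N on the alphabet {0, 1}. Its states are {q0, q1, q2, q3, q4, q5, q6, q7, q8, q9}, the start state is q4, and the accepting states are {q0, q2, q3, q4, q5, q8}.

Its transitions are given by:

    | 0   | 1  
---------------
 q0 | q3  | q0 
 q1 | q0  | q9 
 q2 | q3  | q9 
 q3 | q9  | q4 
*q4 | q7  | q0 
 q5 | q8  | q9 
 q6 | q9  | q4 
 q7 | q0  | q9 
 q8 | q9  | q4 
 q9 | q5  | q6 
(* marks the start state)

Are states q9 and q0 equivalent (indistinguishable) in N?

No

States {q1,q2} cannot be reached from the start state, so discard them.
Initial partition by acceptance: {q0,q3,q4,q5,q8} | {q6,q7,q9}.
Split {q0,q3,q4,q5,q8} by δ(·,0) → {q3,q4,q8} and {q0,q5}.
Refine {q3,q4,q8} on symbol 1: members go to different blocks, giving {q3,q8} and {q4}.
Split {q6,q7,q9} by δ(·,0) → {q7,q9} and {q6}.
On input 1, block {q7,q9} splits into {q7} and {q9}.
Split {q0,q5} by δ(·,1) → {q0} and {q5}.
The partition is now stable with 7 blocks: {q3,q8} | {q7} | {q0} | {q4} | {q6} | {q9} | {q5}.
q9 and q0 end up in different blocks, so they are distinguishable. For instance, the string 'ε' is accepted from only q0.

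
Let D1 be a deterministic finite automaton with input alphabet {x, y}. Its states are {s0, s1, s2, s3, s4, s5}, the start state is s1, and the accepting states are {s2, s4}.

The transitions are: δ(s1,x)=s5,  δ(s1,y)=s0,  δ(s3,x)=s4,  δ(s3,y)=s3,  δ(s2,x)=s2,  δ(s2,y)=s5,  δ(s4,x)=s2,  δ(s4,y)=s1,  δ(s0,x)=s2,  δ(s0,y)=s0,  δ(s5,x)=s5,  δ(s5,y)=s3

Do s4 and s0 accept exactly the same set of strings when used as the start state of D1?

No

All states are reachable from the start state.
Initial partition by acceptance: {s2,s4} | {s0,s1,s3,s5}.
On input x, block {s0,s1,s3,s5} splits into {s0,s3} and {s1,s5}.
No further refinement is possible. Final partition (3 blocks): {s2,s4} | {s0,s3} | {s1,s5}.
s4 and s0 end up in different blocks, so they are distinguishable. For instance, the string 'ε' is accepted from only s4.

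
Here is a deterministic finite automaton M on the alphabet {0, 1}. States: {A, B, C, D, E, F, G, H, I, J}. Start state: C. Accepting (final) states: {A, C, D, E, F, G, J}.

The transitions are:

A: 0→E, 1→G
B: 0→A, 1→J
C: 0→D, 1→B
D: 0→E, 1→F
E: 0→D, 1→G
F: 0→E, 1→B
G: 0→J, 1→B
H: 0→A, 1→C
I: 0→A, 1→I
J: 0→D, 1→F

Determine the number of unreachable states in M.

No path from C leads to H, I; the other 8 states are all reachable.

2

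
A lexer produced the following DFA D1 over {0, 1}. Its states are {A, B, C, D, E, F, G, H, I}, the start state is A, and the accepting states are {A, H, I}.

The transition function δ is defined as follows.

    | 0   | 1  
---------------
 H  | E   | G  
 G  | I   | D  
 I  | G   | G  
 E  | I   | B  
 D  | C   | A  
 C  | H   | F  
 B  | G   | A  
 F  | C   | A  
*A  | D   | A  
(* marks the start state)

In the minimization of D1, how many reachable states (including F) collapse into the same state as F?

All states are reachable from the start state.
Initial partition by acceptance: {A,H,I} | {B,C,D,E,F,G}.
Refine {A,H,I} on symbol 1: members go to different blocks, giving {H,I} and {A}.
Refine {B,C,D,E,F,G} on symbol 0: members go to different blocks, giving {B,D,F} and {C,E,G}.
No further refinement is possible. Final partition (4 blocks): {H,I} | {B,D,F} | {A} | {C,E,G}.
The equivalence class containing F is {B,D,F}, of size 3.

3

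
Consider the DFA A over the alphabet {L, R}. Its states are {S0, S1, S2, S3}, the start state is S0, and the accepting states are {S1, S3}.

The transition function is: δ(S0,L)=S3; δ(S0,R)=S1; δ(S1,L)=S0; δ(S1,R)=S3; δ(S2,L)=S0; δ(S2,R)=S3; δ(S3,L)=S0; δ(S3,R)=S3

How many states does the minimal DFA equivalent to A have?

2

Reachable states from the start: {S0,S1,S3}. Unreachable: {S2} — drop them.
Initial partition by acceptance: {S1,S3} | {S0}.
No further refinement is possible. Final partition (2 blocks): {S1,S3} | {S0}.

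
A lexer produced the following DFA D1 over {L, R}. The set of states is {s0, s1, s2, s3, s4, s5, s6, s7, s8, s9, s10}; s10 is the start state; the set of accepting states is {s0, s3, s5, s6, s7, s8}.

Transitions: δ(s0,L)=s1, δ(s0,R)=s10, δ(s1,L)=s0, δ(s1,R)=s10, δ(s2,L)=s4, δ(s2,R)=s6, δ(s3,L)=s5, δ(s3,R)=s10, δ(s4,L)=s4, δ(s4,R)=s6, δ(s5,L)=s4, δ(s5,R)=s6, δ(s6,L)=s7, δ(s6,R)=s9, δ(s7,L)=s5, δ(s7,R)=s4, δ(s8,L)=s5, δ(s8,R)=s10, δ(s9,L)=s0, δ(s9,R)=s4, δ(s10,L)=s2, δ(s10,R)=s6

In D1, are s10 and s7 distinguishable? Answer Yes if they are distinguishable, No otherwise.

Yes

States {s3,s8} cannot be reached from the start state, so discard them.
Initial partition by acceptance: {s0,s5,s6,s7} | {s1,s2,s4,s9,s10}.
Split {s0,s5,s6,s7} by δ(·,L) → {s0,s5} and {s6,s7}.
Split {s0,s5} by δ(·,R) → {s0} and {s5}.
On input L, block {s1,s2,s4,s9,s10} splits into {s2,s4,s10} and {s1,s9}.
Refine {s6,s7} on symbol L: members go to different blocks, giving {s6} and {s7}.
The partition is now stable with 6 blocks: {s0} | {s2,s4,s10} | {s6} | {s5} | {s1,s9} | {s7}.
s10 and s7 end up in different blocks, so they are distinguishable. For instance, the string 'ε' is accepted from only s7.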